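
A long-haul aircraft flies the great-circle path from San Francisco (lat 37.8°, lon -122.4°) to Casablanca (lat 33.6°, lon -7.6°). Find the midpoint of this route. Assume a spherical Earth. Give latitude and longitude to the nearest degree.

≈ lat 53°, lon -63°

The haversine formula gives a central angle δ ≈ 1.508 rad (86.4°) between the endpoints.
Interpolate at f = 1/2 with slerp weights a = sin((1−f)δ)/sin δ ≈ 0.686, b = sin(fδ)/sin δ ≈ 0.686.
p = a·p₁ + b·p₂ ≈ (0.276, -0.533, 0.800); φ = arcsin(p_z) ≈ 53.11°, λ = atan2(p_y, p_x) ≈ -62.64°.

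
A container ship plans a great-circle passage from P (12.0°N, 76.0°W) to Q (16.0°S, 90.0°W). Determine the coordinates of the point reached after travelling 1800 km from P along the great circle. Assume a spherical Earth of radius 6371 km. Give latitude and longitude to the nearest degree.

≈ (3°S, 83°W)

Convert each endpoint to a unit vector on the sphere (x = cos φ cos λ, y = cos φ sin λ, z = sin φ).
The central angle between the endpoints is δ = arccos(p₁·p₂) ≈ 0.545 rad (31.2°). The total great-circle distance is δ·R ≈ 0.545 × 6371 ≈ 3474 km, so the target fraction is f = 1800/3474 ≈ 0.518.
Interpolate at f ≈ 0.518 with slerp weights a = sin((1−f)δ)/sin δ ≈ 0.501, b = sin(fδ)/sin δ ≈ 0.538.
p = a·p₁ + b·p₂ ≈ (0.118, -0.992, -0.044); φ = arcsin(p_z) ≈ -2.53°, λ = atan2(p_y, p_x) ≈ -83.19°.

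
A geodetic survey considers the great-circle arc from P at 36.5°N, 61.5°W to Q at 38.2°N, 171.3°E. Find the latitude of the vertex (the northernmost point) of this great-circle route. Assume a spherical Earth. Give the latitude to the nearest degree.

≈ 60°N

The great circle lies in the plane with unit normal n̂ = (p₁ × p₂)/|p₁ × p₂|.
Here n̂_z ≈ -0.503; the vertex latitude is φ_max = arccos|n̂_z| ≈ 59.8°.
Check via Clairaut: cos φ_max = |cos φ₁| · sin C = cos(36.5°)·sin(38.8°) ≈ 0.503, again giving ≈ 59.8°.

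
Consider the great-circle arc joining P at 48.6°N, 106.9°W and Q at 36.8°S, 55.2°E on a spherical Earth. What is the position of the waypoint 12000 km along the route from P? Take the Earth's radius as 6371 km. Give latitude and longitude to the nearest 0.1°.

Write both endpoints as unit vectors p₁, p₂ with components (cos φ cos λ, cos φ sin λ, sin φ).
The central angle between the endpoints is δ = arccos(p₁·p₂) ≈ 2.835 rad (162.4°). The total great-circle distance is δ·R ≈ 2.835 × 6371 ≈ 18059 km, so the target fraction is f = 12000/18059 ≈ 0.664.
Interpolate at f ≈ 0.664 with slerp weights a = sin((1−f)δ)/sin δ ≈ 2.693, b = sin(fδ)/sin δ ≈ 3.148.
p = a·p₁ + b·p₂ ≈ (0.921, 0.366, 0.134); φ = arcsin(p_z) ≈ 7.73°, λ = atan2(p_y, p_x) ≈ 21.66°.

≈ 7.7°N, 21.7°E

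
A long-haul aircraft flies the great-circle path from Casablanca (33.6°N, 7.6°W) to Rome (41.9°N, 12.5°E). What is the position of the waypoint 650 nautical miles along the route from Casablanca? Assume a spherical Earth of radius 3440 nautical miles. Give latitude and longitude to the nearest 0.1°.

The haversine formula gives a central angle δ ≈ 0.312 rad (17.9°) between the endpoints. The total great-circle distance is δ·R ≈ 0.312 × 3440 ≈ 1073 nmi, so the target fraction is f = 650/1073 ≈ 0.606.
Interpolate at f ≈ 0.606 with slerp weights a = sin((1−f)δ)/sin δ ≈ 0.400, b = sin(fδ)/sin δ ≈ 0.612.
p = a·p₁ + b·p₂ ≈ (0.775, 0.055, 0.630); φ = arcsin(p_z) ≈ 39.05°, λ = atan2(p_y, p_x) ≈ 4.03°.

≈ 39.0°N, 4.0°E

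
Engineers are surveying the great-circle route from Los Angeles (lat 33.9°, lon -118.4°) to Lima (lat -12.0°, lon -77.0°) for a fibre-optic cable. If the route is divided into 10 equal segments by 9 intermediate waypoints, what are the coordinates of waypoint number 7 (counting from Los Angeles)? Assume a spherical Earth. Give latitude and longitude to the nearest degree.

From cos δ = sin φ₁ sin φ₂ + cos φ₁ cos φ₂ cos Δλ, the central angle is δ ≈ 1.055 rad (60.5°).
Interpolate at f = 7/10 with slerp weights a = sin((1−f)δ)/sin δ ≈ 0.358, b = sin(fδ)/sin δ ≈ 0.774.
p = a·p₁ + b·p₂ ≈ (0.029, -0.999, 0.039); φ = arcsin(p_z) ≈ 2.22°, λ = atan2(p_y, p_x) ≈ -88.34°.

≈ lat 2°, lon -88°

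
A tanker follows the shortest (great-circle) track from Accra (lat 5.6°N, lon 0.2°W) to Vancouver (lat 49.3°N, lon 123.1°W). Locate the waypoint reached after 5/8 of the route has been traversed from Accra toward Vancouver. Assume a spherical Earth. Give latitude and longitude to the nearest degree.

≈ lat 52°N, lon 58°W

Convert each endpoint to a unit vector on the sphere (x = cos φ cos λ, y = cos φ sin λ, z = sin φ).
The central angle between the endpoints is δ = arccos(p₁·p₂) ≈ 1.853 rad (106.2°).
Interpolate at f = 5/8 with slerp weights a = sin((1−f)δ)/sin δ ≈ 0.667, b = sin(fδ)/sin δ ≈ 0.954.
p = a·p₁ + b·p₂ ≈ (0.324, -0.523, 0.788); φ = arcsin(p_z) ≈ 52.02°, λ = atan2(p_y, p_x) ≈ -58.25°.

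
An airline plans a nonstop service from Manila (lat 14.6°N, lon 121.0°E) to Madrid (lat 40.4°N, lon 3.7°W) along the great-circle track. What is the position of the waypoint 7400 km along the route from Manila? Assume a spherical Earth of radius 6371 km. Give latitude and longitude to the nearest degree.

Write both endpoints as unit vectors p₁, p₂ with components (cos φ cos λ, cos φ sin λ, sin φ).
The central angle between the endpoints is δ = arccos(p₁·p₂) ≈ 1.830 rad (104.8°). The total great-circle distance is δ·R ≈ 1.830 × 6371 ≈ 11658 km, so the target fraction is f = 7400/11658 ≈ 0.635.
Interpolate at f ≈ 0.635 with slerp weights a = sin((1−f)δ)/sin δ ≈ 0.641, b = sin(fδ)/sin δ ≈ 0.949.
p = a·p₁ + b·p₂ ≈ (0.402, 0.485, 0.777); φ = arcsin(p_z) ≈ 50.96°, λ = atan2(p_y, p_x) ≈ 50.37°.

≈ lat 51°N, lon 50°E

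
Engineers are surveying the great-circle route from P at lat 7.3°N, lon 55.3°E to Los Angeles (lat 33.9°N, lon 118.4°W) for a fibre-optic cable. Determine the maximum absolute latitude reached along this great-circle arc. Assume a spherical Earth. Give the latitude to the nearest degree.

The great circle lies in the plane with unit normal n̂ = (p₁ × p₂)/|p₁ × p₂|.
Here n̂_z ≈ -0.136; the vertex latitude is φ_max = arccos|n̂_z| ≈ 82.2°.
Check via Clairaut: cos φ_max = |cos φ₁| · sin C = cos(7.3°)·sin(7.9°) ≈ 0.136, again giving ≈ 82.2°.

≈ 82°N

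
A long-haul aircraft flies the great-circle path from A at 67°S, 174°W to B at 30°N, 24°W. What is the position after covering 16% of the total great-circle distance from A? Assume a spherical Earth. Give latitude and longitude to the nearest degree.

Convert each endpoint to a unit vector on the sphere (x = cos φ cos λ, y = cos φ sin λ, z = sin φ).
The central angle between the endpoints is δ = arccos(p₁·p₂) ≈ 2.424 rad (138.9°).
Interpolate at f = 0.16 with slerp weights a = sin((1−f)δ)/sin δ ≈ 1.359, b = sin(fδ)/sin δ ≈ 0.575.
p = a·p₁ + b·p₂ ≈ (-0.073, -0.258, -0.963); φ = arcsin(p_z) ≈ -74.44°, λ = atan2(p_y, p_x) ≈ -105.82°.

≈ 74°S, 106°W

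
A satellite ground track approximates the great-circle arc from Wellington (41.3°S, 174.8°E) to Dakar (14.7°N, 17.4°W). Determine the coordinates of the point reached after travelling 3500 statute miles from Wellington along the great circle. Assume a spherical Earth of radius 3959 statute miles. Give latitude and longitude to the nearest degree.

≈ 71°S, 98°W

Convert each endpoint to a unit vector on the sphere (x = cos φ cos λ, y = cos φ sin λ, z = sin φ).
The central angle between the endpoints is δ = arccos(p₁·p₂) ≈ 2.642 rad (151.4°). The total great-circle distance is δ·R ≈ 2.642 × 3959 ≈ 10459 mi, so the target fraction is f = 3500/10459 ≈ 0.335.
Interpolate at f ≈ 0.335 with slerp weights a = sin((1−f)δ)/sin δ ≈ 2.051, b = sin(fδ)/sin δ ≈ 1.614.
p = a·p₁ + b·p₂ ≈ (-0.045, -0.327, -0.944); φ = arcsin(p_z) ≈ -70.72°, λ = atan2(p_y, p_x) ≈ -97.75°.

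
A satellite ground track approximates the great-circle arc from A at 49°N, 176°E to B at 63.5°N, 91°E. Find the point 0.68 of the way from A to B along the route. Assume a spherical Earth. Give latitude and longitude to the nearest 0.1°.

From cos δ = sin φ₁ sin φ₂ + cos φ₁ cos φ₂ cos Δλ, the central angle is δ ≈ 0.794 rad (45.5°).
Interpolate at f = 0.68 with slerp weights a = sin((1−f)δ)/sin δ ≈ 0.352, b = sin(fδ)/sin δ ≈ 0.721.
p = a·p₁ + b·p₂ ≈ (-0.236, 0.338, 0.911); φ = arcsin(p_z) ≈ 65.66°, λ = atan2(p_y, p_x) ≈ 124.98°.

≈ 65.7°N, 125.0°E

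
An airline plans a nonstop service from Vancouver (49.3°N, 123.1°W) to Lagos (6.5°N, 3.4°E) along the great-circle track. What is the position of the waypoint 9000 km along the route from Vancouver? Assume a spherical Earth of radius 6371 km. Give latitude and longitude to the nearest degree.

≈ 28°N, 13°W

Convert each endpoint to a unit vector on the sphere (x = cos φ cos λ, y = cos φ sin λ, z = sin φ).
The central angle between the endpoints is δ = arccos(p₁·p₂) ≈ 1.875 rad (107.4°). The total great-circle distance is δ·R ≈ 1.875 × 6371 ≈ 11946 km, so the target fraction is f = 9000/11946 ≈ 0.753.
Interpolate at f ≈ 0.753 with slerp weights a = sin((1−f)δ)/sin δ ≈ 0.468, b = sin(fδ)/sin δ ≈ 1.035.
p = a·p₁ + b·p₂ ≈ (0.860, -0.194, 0.472); φ = arcsin(p_z) ≈ 28.14°, λ = atan2(p_y, p_x) ≈ -12.74°.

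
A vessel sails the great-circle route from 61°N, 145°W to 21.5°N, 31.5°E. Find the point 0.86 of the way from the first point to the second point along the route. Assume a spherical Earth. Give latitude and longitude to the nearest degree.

≈ 35°N, 31°E

The haversine formula gives a central angle δ ≈ 1.701 rad (97.5°) between the endpoints.
Interpolate at f = 0.86 with slerp weights a = sin((1−f)δ)/sin δ ≈ 0.238, b = sin(fδ)/sin δ ≈ 1.003.
p = a·p₁ + b·p₂ ≈ (0.701, 0.421, 0.576); φ = arcsin(p_z) ≈ 35.14°, λ = atan2(p_y, p_x) ≈ 31.01°.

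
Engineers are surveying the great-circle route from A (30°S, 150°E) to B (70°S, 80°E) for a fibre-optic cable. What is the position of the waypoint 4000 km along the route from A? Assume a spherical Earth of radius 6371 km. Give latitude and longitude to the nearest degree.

The haversine formula gives a central angle δ ≈ 0.963 rad (55.2°) between the endpoints. The total great-circle distance is δ·R ≈ 0.963 × 6371 ≈ 6135 km, so the target fraction is f = 4000/6135 ≈ 0.652.
Interpolate at f ≈ 0.652 with slerp weights a = sin((1−f)δ)/sin δ ≈ 0.401, b = sin(fδ)/sin δ ≈ 0.716.
p = a·p₁ + b·p₂ ≈ (-0.258, 0.414, -0.873); φ = arcsin(p_z) ≈ -60.78°, λ = atan2(p_y, p_x) ≈ 121.89°.

≈ (61°S, 122°E)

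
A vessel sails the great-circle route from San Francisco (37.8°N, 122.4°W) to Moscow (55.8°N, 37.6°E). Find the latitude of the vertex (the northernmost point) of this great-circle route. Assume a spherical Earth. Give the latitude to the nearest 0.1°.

The great circle lies in the plane with unit normal n̂ = (p₁ × p₂)/|p₁ × p₂|.
Here n̂_z ≈ +0.153; the vertex latitude is φ_max = arccos|n̂_z| ≈ 81.2°.

≈ 81.2°N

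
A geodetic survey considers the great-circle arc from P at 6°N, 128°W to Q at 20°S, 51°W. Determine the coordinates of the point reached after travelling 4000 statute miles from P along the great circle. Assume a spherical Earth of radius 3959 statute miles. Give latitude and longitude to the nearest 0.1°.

≈ 14.7°S, 73.5°W

Write both endpoints as unit vectors p₁, p₂ with components (cos φ cos λ, cos φ sin λ, sin φ).
The central angle between the endpoints is δ = arccos(p₁·p₂) ≈ 1.395 rad (80.0°). The total great-circle distance is δ·R ≈ 1.395 × 3959 ≈ 5524 mi, so the target fraction is f = 4000/5524 ≈ 0.724.
Interpolate at f ≈ 0.724 with slerp weights a = sin((1−f)δ)/sin δ ≈ 0.381, b = sin(fδ)/sin δ ≈ 0.860.
p = a·p₁ + b·p₂ ≈ (0.275, -0.927, -0.254); φ = arcsin(p_z) ≈ -14.73°, λ = atan2(p_y, p_x) ≈ -73.47°.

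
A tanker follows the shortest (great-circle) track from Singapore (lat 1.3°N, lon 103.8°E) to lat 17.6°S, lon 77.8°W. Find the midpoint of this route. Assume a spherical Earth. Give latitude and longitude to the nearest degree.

≈ lat 79°S, lon 133°E

Write both endpoints as unit vectors p₁, p₂ with components (cos φ cos λ, cos φ sin λ, sin φ).
The central angle between the endpoints is δ = arccos(p₁·p₂) ≈ 2.856 rad (163.6°).
Interpolate at f = 1/2 with slerp weights a = sin((1−f)δ)/sin δ ≈ 3.511, b = sin(fδ)/sin δ ≈ 3.511.
p = a·p₁ + b·p₂ ≈ (-0.130, 0.138, -0.982); φ = arcsin(p_z) ≈ -79.08°, λ = atan2(p_y, p_x) ≈ 133.36°.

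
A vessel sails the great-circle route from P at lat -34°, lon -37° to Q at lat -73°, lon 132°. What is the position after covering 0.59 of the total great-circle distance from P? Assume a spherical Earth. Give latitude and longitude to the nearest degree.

From cos δ = sin φ₁ sin φ₂ + cos φ₁ cos φ₂ cos Δλ, the central angle is δ ≈ 1.269 rad (72.7°).
Interpolate at f = 0.59 with slerp weights a = sin((1−f)δ)/sin δ ≈ 0.521, b = sin(fδ)/sin δ ≈ 0.713.
p = a·p₁ + b·p₂ ≈ (0.205, -0.105, -0.973); φ = arcsin(p_z) ≈ -76.67°, λ = atan2(p_y, p_x) ≈ -27.06°.

≈ lat -77°, lon -27°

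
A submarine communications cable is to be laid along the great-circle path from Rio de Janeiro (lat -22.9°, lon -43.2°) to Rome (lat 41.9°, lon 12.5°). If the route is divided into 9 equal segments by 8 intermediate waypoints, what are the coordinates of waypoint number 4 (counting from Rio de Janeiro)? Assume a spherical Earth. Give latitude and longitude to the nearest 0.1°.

≈ lat 7.0°, lon -21.3°

Write both endpoints as unit vectors p₁, p₂ with components (cos φ cos λ, cos φ sin λ, sin φ).
The central angle between the endpoints is δ = arccos(p₁·p₂) ≈ 1.444 rad (82.7°).
Interpolate at f = 4/9 with slerp weights a = sin((1−f)δ)/sin δ ≈ 0.725, b = sin(fδ)/sin δ ≈ 0.603.
p = a·p₁ + b·p₂ ≈ (0.925, -0.360, 0.121); φ = arcsin(p_z) ≈ 6.95°, λ = atan2(p_y, p_x) ≈ -21.25°.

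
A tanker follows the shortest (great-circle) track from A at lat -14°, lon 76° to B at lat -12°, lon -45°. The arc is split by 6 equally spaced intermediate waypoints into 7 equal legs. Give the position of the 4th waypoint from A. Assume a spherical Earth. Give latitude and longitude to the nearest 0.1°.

≈ lat -24.7°, lon 6.0°

Convert each endpoint to a unit vector on the sphere (x = cos φ cos λ, y = cos φ sin λ, z = sin φ).
The central angle between the endpoints is δ = arccos(p₁·p₂) ≈ 2.025 rad (116.0°).
Interpolate at f = 4/7 with slerp weights a = sin((1−f)δ)/sin δ ≈ 0.849, b = sin(fδ)/sin δ ≈ 1.019.
p = a·p₁ + b·p₂ ≈ (0.904, 0.095, -0.417); φ = arcsin(p_z) ≈ -24.66°, λ = atan2(p_y, p_x) ≈ 5.97°.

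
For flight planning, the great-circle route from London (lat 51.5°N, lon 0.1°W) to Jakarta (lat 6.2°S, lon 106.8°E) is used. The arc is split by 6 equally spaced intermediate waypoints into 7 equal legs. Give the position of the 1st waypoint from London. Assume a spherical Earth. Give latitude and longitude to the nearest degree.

≈ lat 51°N, lon 24°E

Write both endpoints as unit vectors p₁, p₂ with components (cos φ cos λ, cos φ sin λ, sin φ).
The central angle between the endpoints is δ = arccos(p₁·p₂) ≈ 1.838 rad (105.3°).
Interpolate at f = 1/7 with slerp weights a = sin((1−f)δ)/sin δ ≈ 1.037, b = sin(fδ)/sin δ ≈ 0.269.
p = a·p₁ + b·p₂ ≈ (0.568, 0.255, 0.782); φ = arcsin(p_z) ≈ 51.48°, λ = atan2(p_y, p_x) ≈ 24.18°.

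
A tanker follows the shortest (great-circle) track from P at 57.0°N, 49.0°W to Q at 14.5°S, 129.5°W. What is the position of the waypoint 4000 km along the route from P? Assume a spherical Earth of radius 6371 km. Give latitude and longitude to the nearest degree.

The haversine formula gives a central angle δ ≈ 1.694 rad (97.1°) between the endpoints. The total great-circle distance is δ·R ≈ 1.694 × 6371 ≈ 10793 km, so the target fraction is f = 4000/10793 ≈ 0.371.
Interpolate at f ≈ 0.371 with slerp weights a = sin((1−f)δ)/sin δ ≈ 0.882, b = sin(fδ)/sin δ ≈ 0.592.
p = a·p₁ + b·p₂ ≈ (-0.049, -0.805, 0.592); φ = arcsin(p_z) ≈ 36.27°, λ = atan2(p_y, p_x) ≈ -93.51°.

≈ 36°N, 94°W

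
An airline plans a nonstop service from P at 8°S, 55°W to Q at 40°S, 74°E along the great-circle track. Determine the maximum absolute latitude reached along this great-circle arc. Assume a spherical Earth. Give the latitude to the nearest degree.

≈ 50°S

The great circle lies in the plane with unit normal n̂ = (p₁ × p₂)/|p₁ × p₂|.
Here n̂_z ≈ +0.640; the vertex latitude is φ_max = arccos|n̂_z| ≈ 50.2°.
Check via Clairaut: cos φ_max = |cos φ₁| · sin C = cos(8.0°)·sin(139.8°) ≈ 0.640, again giving ≈ 50.2°.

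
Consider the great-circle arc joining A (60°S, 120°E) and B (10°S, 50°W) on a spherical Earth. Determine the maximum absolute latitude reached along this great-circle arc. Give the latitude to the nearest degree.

≈ 85°S

The great circle lies in the plane with unit normal n̂ = (p₁ × p₂)/|p₁ × p₂|.
Here n̂_z ≈ -0.091; the vertex latitude is φ_max = arccos|n̂_z| ≈ 84.8°.
Check via Clairaut: cos φ_max = |cos φ₁| · sin C = cos(60.0°)·sin(169.5°) ≈ 0.091, again giving ≈ 84.8°.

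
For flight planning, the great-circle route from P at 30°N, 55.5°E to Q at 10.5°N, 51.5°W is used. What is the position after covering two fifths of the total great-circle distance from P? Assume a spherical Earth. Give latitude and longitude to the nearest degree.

Convert each endpoint to a unit vector on the sphere (x = cos φ cos λ, y = cos φ sin λ, z = sin φ).
The central angle between the endpoints is δ = arccos(p₁·p₂) ≈ 1.729 rad (99.1°).
Interpolate at f = 2/5 with slerp weights a = sin((1−f)δ)/sin δ ≈ 0.872, b = sin(fδ)/sin δ ≈ 0.646.
p = a·p₁ + b·p₂ ≈ (0.823, 0.125, 0.554); φ = arcsin(p_z) ≈ 33.63°, λ = atan2(p_y, p_x) ≈ 8.66°.

≈ 34°N, 9°E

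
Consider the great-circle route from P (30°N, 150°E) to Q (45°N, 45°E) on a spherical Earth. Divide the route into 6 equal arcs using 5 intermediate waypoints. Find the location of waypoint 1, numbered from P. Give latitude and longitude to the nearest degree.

Convert each endpoint to a unit vector on the sphere (x = cos φ cos λ, y = cos φ sin λ, z = sin φ).
The central angle between the endpoints is δ = arccos(p₁·p₂) ≈ 1.374 rad (78.8°).
Interpolate at f = 1/6 with slerp weights a = sin((1−f)δ)/sin δ ≈ 0.929, b = sin(fδ)/sin δ ≈ 0.232.
p = a·p₁ + b·p₂ ≈ (-0.581, 0.518, 0.628); φ = arcsin(p_z) ≈ 38.91°, λ = atan2(p_y, p_x) ≈ 138.27°.

≈ (39°N, 138°E)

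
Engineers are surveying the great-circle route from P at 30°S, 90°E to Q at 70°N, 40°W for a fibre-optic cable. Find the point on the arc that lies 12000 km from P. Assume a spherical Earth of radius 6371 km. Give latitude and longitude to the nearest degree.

Write both endpoints as unit vectors p₁, p₂ with components (cos φ cos λ, cos φ sin λ, sin φ).
The central angle between the endpoints is δ = arccos(p₁·p₂) ≈ 2.292 rad (131.3°). The total great-circle distance is δ·R ≈ 2.292 × 6371 ≈ 14602 km, so the target fraction is f = 12000/14602 ≈ 0.822.
Interpolate at f ≈ 0.822 with slerp weights a = sin((1−f)δ)/sin δ ≈ 0.529, b = sin(fδ)/sin δ ≈ 1.267.
p = a·p₁ + b·p₂ ≈ (0.332, 0.179, 0.926); φ = arcsin(p_z) ≈ 67.83°, λ = atan2(p_y, p_x) ≈ 28.39°.

≈ 68°N, 28°E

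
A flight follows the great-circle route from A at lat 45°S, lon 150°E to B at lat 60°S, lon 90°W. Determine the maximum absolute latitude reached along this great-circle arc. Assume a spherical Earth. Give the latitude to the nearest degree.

≈ 70°S

The great circle lies in the plane with unit normal n̂ = (p₁ × p₂)/|p₁ × p₂|.
Here n̂_z ≈ +0.340; the vertex latitude is φ_max = arccos|n̂_z| ≈ 70.1°.
Check via Clairaut: cos φ_max = |cos φ₁| · sin C = cos(45.0°)·sin(151.2°) ≈ 0.340, again giving ≈ 70.1°.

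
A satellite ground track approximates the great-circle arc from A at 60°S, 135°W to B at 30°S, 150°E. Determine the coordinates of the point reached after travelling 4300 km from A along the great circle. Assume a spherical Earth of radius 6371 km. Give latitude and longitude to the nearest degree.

Convert each endpoint to a unit vector on the sphere (x = cos φ cos λ, y = cos φ sin λ, z = sin φ).
The central angle between the endpoints is δ = arccos(p₁·p₂) ≈ 0.994 rad (57.0°). The total great-circle distance is δ·R ≈ 0.994 × 6371 ≈ 6335 km, so the target fraction is f = 4300/6335 ≈ 0.679.
Interpolate at f ≈ 0.679 with slerp weights a = sin((1−f)δ)/sin δ ≈ 0.374, b = sin(fδ)/sin δ ≈ 0.745.
p = a·p₁ + b·p₂ ≈ (-0.691, 0.190, -0.697); φ = arcsin(p_z) ≈ -44.18°, λ = atan2(p_y, p_x) ≈ 164.61°.

≈ 44°S, 165°E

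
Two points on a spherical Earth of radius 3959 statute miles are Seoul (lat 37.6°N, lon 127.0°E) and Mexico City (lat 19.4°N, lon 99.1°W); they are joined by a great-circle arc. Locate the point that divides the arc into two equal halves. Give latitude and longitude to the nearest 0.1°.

≈ lat 53.6°N, lon 154.5°W

From cos δ = sin φ₁ sin φ₂ + cos φ₁ cos φ₂ cos Δλ, the central angle is δ ≈ 1.892 rad (108.4°).
Interpolate at f = 1/2 with slerp weights a = sin((1−f)δ)/sin δ ≈ 0.855, b = sin(fδ)/sin δ ≈ 0.855.
p = a·p₁ + b·p₂ ≈ (-0.535, -0.255, 0.805); φ = arcsin(p_z) ≈ 53.65°, λ = atan2(p_y, p_x) ≈ -154.50°.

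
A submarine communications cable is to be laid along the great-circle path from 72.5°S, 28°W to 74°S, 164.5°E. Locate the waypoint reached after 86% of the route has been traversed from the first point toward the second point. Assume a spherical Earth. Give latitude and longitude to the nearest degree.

≈ 79°S, 167°E

Convert each endpoint to a unit vector on the sphere (x = cos φ cos λ, y = cos φ sin λ, z = sin φ).
The central angle between the endpoints is δ = arccos(p₁·p₂) ≈ 0.581 rad (33.3°).
Interpolate at f = 0.86 with slerp weights a = sin((1−f)δ)/sin δ ≈ 0.148, b = sin(fδ)/sin δ ≈ 0.873.
p = a·p₁ + b·p₂ ≈ (-0.193, 0.043, -0.980); φ = arcsin(p_z) ≈ -78.62°, λ = atan2(p_y, p_x) ≈ 167.30°.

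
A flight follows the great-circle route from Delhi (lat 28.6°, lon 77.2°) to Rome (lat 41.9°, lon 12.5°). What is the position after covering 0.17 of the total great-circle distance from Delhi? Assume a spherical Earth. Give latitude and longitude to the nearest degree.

From cos δ = sin φ₁ sin φ₂ + cos φ₁ cos φ₂ cos Δλ, the central angle is δ ≈ 0.929 rad (53.2°).
Interpolate at f = 0.17 with slerp weights a = sin((1−f)δ)/sin δ ≈ 0.870, b = sin(fδ)/sin δ ≈ 0.196.
p = a·p₁ + b·p₂ ≈ (0.312, 0.776, 0.548); φ = arcsin(p_z) ≈ 33.20°, λ = atan2(p_y, p_x) ≈ 68.12°.

≈ lat 33°, lon 68°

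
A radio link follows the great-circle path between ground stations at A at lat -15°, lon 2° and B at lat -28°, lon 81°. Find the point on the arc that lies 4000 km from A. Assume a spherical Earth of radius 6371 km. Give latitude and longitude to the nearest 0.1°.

Write both endpoints as unit vectors p₁, p₂ with components (cos φ cos λ, cos φ sin λ, sin φ).
The central angle between the endpoints is δ = arccos(p₁·p₂) ≈ 1.283 rad (73.5°). The total great-circle distance is δ·R ≈ 1.283 × 6371 ≈ 8171 km, so the target fraction is f = 4000/8171 ≈ 0.490.
Interpolate at f ≈ 0.490 with slerp weights a = sin((1−f)δ)/sin δ ≈ 0.635, b = sin(fδ)/sin δ ≈ 0.613.
p = a·p₁ + b·p₂ ≈ (0.698, 0.556, -0.452); φ = arcsin(p_z) ≈ -26.87°, λ = atan2(p_y, p_x) ≈ 38.53°.

≈ lat -26.9°, lon 38.5°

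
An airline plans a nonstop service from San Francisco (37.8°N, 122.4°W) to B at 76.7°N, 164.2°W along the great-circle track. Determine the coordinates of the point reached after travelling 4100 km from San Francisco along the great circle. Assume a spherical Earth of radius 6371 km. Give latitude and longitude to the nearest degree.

≈ 72°N, 149°W

Convert each endpoint to a unit vector on the sphere (x = cos φ cos λ, y = cos φ sin λ, z = sin φ).
The central angle between the endpoints is δ = arccos(p₁·p₂) ≈ 0.750 rad (42.9°). The total great-circle distance is δ·R ≈ 0.750 × 6371 ≈ 4776 km, so the target fraction is f = 4100/4776 ≈ 0.859.
Interpolate at f ≈ 0.859 with slerp weights a = sin((1−f)δ)/sin δ ≈ 0.155, b = sin(fδ)/sin δ ≈ 0.881.
p = a·p₁ + b·p₂ ≈ (-0.261, -0.159, 0.952); φ = arcsin(p_z) ≈ 72.23°, λ = atan2(p_y, p_x) ≈ -148.65°.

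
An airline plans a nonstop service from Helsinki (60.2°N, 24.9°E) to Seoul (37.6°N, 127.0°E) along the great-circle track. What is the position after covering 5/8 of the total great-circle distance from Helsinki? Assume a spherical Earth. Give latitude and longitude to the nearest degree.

From cos δ = sin φ₁ sin φ₂ + cos φ₁ cos φ₂ cos Δλ, the central angle is δ ≈ 1.107 rad (63.5°).
Interpolate at f = 5/8 with slerp weights a = sin((1−f)δ)/sin δ ≈ 0.451, b = sin(fδ)/sin δ ≈ 0.713.
p = a·p₁ + b·p₂ ≈ (-0.137, 0.546, 0.827); φ = arcsin(p_z) ≈ 55.76°, λ = atan2(p_y, p_x) ≈ 104.08°.

≈ (56°N, 104°E)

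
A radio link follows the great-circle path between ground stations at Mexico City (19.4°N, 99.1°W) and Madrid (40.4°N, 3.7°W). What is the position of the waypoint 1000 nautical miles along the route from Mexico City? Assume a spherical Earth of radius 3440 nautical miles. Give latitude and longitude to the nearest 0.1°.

≈ 29.5°N, 84.5°W

The haversine formula gives a central angle δ ≈ 1.423 rad (81.5°) between the endpoints. The total great-circle distance is δ·R ≈ 1.423 × 3440 ≈ 4894 nmi, so the target fraction is f = 1000/4894 ≈ 0.204.
Interpolate at f ≈ 0.204 with slerp weights a = sin((1−f)δ)/sin δ ≈ 0.915, b = sin(fδ)/sin δ ≈ 0.290.
p = a·p₁ + b·p₂ ≈ (0.084, -0.867, 0.492); φ = arcsin(p_z) ≈ 29.46°, λ = atan2(p_y, p_x) ≈ -84.48°.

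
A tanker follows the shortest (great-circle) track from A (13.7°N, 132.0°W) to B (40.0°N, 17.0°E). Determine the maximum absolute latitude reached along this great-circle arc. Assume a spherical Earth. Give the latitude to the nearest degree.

The great circle lies in the plane with unit normal n̂ = (p₁ × p₂)/|p₁ × p₂|.
Here n̂_z ≈ +0.439; the vertex latitude is φ_max = arccos|n̂_z| ≈ 64.0°.

≈ 64°N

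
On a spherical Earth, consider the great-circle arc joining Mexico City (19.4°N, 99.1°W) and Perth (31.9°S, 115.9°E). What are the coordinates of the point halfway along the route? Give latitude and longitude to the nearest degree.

≈ 20°S, 162°W

From cos δ = sin φ₁ sin φ₂ + cos φ₁ cos φ₂ cos Δλ, the central angle is δ ≈ 2.553 rad (146.3°).
Interpolate at f = 1/2 with slerp weights a = sin((1−f)δ)/sin δ ≈ 1.722, b = sin(fδ)/sin δ ≈ 1.722.
p = a·p₁ + b·p₂ ≈ (-0.896, -0.289, -0.338); φ = arcsin(p_z) ≈ -19.76°, λ = atan2(p_y, p_x) ≈ -162.13°.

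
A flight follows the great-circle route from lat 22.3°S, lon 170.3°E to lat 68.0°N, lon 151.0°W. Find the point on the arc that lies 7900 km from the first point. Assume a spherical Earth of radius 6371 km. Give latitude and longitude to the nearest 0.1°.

≈ lat 46.7°N, lon 170.8°W

Convert each endpoint to a unit vector on the sphere (x = cos φ cos λ, y = cos φ sin λ, z = sin φ).
The central angle between the endpoints is δ = arccos(p₁·p₂) ≈ 1.652 rad (94.7°). The total great-circle distance is δ·R ≈ 1.652 × 6371 ≈ 10526 km, so the target fraction is f = 7900/10526 ≈ 0.751.
Interpolate at f ≈ 0.751 with slerp weights a = sin((1−f)δ)/sin δ ≈ 0.402, b = sin(fδ)/sin δ ≈ 0.949.
p = a·p₁ + b·p₂ ≈ (-0.678, -0.110, 0.727); φ = arcsin(p_z) ≈ 46.66°, λ = atan2(p_y, p_x) ≈ -170.80°.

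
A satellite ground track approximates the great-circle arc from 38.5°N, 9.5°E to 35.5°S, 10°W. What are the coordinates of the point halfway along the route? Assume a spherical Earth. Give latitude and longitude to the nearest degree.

≈ 2°N, 0°E

The haversine formula gives a central angle δ ≈ 1.329 rad (76.2°) between the endpoints.
Interpolate at f = 1/2 with slerp weights a = sin((1−f)δ)/sin δ ≈ 0.635, b = sin(fδ)/sin δ ≈ 0.635.
p = a·p₁ + b·p₂ ≈ (1.000, -0.008, 0.027); φ = arcsin(p_z) ≈ 1.52°, λ = atan2(p_y, p_x) ≈ -0.44°.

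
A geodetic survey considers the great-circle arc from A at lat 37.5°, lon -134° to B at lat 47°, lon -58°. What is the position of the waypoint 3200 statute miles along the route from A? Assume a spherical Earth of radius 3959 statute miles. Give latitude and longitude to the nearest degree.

Convert each endpoint to a unit vector on the sphere (x = cos φ cos λ, y = cos φ sin λ, z = sin φ).
The central angle between the endpoints is δ = arccos(p₁·p₂) ≈ 0.957 rad (54.8°). The total great-circle distance is δ·R ≈ 0.957 × 3959 ≈ 3788 mi, so the target fraction is f = 3200/3788 ≈ 0.845.
Interpolate at f ≈ 0.845 with slerp weights a = sin((1−f)δ)/sin δ ≈ 0.181, b = sin(fδ)/sin δ ≈ 0.885.
p = a·p₁ + b·p₂ ≈ (0.220, -0.615, 0.757); φ = arcsin(p_z) ≈ 49.22°, λ = atan2(p_y, p_x) ≈ -70.32°.

≈ lat 49°, lon -70°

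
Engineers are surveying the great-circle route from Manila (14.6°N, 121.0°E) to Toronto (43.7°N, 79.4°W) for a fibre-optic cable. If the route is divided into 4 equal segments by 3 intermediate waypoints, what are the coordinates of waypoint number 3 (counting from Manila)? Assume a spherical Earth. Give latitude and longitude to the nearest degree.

The haversine formula gives a central angle δ ≈ 2.073 rad (118.8°) between the endpoints.
Interpolate at f = 3/4 with slerp weights a = sin((1−f)δ)/sin δ ≈ 0.565, b = sin(fδ)/sin δ ≈ 1.141.
p = a·p₁ + b·p₂ ≈ (-0.130, -0.342, 0.931); φ = arcsin(p_z) ≈ 68.55°, λ = atan2(p_y, p_x) ≈ -110.82°.

≈ 69°N, 111°W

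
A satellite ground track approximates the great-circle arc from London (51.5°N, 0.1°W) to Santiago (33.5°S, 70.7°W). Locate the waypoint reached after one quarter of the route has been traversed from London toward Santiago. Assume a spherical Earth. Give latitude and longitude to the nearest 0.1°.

From cos δ = sin φ₁ sin φ₂ + cos φ₁ cos φ₂ cos Δλ, the central angle is δ ≈ 1.833 rad (105.0°).
Interpolate at f = 1/4 with slerp weights a = sin((1−f)δ)/sin δ ≈ 1.016, b = sin(fδ)/sin δ ≈ 0.458.
p = a·p₁ + b·p₂ ≈ (0.759, -0.362, 0.542); φ = arcsin(p_z) ≈ 32.82°, λ = atan2(p_y, p_x) ≈ -25.49°.

≈ (32.8°N, 25.5°W)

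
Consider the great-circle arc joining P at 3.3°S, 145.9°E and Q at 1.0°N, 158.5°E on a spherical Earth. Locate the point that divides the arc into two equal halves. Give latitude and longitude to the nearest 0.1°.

The haversine formula gives a central angle δ ≈ 0.232 rad (13.3°) between the endpoints.
Interpolate at f = 1/2 with slerp weights a = sin((1−f)δ)/sin δ ≈ 0.503, b = sin(fδ)/sin δ ≈ 0.503.
p = a·p₁ + b·p₂ ≈ (-0.884, 0.466, -0.020); φ = arcsin(p_z) ≈ -1.16°, λ = atan2(p_y, p_x) ≈ 152.20°.

≈ 1.2°S, 152.2°E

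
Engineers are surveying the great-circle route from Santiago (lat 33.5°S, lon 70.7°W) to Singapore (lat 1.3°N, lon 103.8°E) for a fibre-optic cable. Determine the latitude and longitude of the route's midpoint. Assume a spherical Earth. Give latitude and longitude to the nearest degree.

≈ lat 70°S, lon 79°E

Convert each endpoint to a unit vector on the sphere (x = cos φ cos λ, y = cos φ sin λ, z = sin φ).
The central angle between the endpoints is δ = arccos(p₁·p₂) ≈ 2.572 rad (147.4°).
Interpolate at f = 1/2 with slerp weights a = sin((1−f)δ)/sin δ ≈ 1.781, b = sin(fδ)/sin δ ≈ 1.781.
p = a·p₁ + b·p₂ ≈ (0.066, 0.327, -0.943); φ = arcsin(p_z) ≈ -70.48°, λ = atan2(p_y, p_x) ≈ 78.58°.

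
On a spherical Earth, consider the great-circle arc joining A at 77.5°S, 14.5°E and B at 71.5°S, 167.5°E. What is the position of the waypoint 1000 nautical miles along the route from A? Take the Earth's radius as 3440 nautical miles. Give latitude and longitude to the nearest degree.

Write both endpoints as unit vectors p₁, p₂ with components (cos φ cos λ, cos φ sin λ, sin φ).
The central angle between the endpoints is δ = arccos(p₁·p₂) ≈ 0.526 rad (30.2°). The total great-circle distance is δ·R ≈ 0.526 × 3440 ≈ 1811 nmi, so the target fraction is f = 1000/1811 ≈ 0.552.
Interpolate at f ≈ 0.552 with slerp weights a = sin((1−f)δ)/sin δ ≈ 0.465, b = sin(fδ)/sin δ ≈ 0.571.
p = a·p₁ + b·p₂ ≈ (-0.079, 0.064, -0.995); φ = arcsin(p_z) ≈ -84.14°, λ = atan2(p_y, p_x) ≈ 140.96°.

≈ 84°S, 141°E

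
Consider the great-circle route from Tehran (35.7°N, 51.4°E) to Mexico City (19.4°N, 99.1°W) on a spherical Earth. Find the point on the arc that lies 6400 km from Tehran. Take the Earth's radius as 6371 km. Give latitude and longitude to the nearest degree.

≈ 64°N, 36°W

The haversine formula gives a central angle δ ≈ 2.063 rad (118.2°) between the endpoints. The total great-circle distance is δ·R ≈ 2.063 × 6371 ≈ 13145 km, so the target fraction is f = 6400/13145 ≈ 0.487.
Interpolate at f ≈ 0.487 with slerp weights a = sin((1−f)δ)/sin δ ≈ 0.989, b = sin(fδ)/sin δ ≈ 0.958.
p = a·p₁ + b·p₂ ≈ (0.358, -0.264, 0.895); φ = arcsin(p_z) ≈ 63.57°, λ = atan2(p_y, p_x) ≈ -36.39°.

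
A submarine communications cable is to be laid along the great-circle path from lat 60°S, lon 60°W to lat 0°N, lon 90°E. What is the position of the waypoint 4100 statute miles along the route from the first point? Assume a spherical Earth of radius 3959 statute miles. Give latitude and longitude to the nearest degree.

Write both endpoints as unit vectors p₁, p₂ with components (cos φ cos λ, cos φ sin λ, sin φ).
The central angle between the endpoints is δ = arccos(p₁·p₂) ≈ 2.019 rad (115.7°). The total great-circle distance is δ·R ≈ 2.019 × 3959 ≈ 7992 mi, so the target fraction is f = 4100/7992 ≈ 0.513.
Interpolate at f ≈ 0.513 with slerp weights a = sin((1−f)δ)/sin δ ≈ 0.923, b = sin(fδ)/sin δ ≈ 0.954.
p = a·p₁ + b·p₂ ≈ (0.231, 0.555, -0.800); φ = arcsin(p_z) ≈ -53.08°, λ = atan2(p_y, p_x) ≈ 67.40°.

≈ lat 53°S, lon 67°E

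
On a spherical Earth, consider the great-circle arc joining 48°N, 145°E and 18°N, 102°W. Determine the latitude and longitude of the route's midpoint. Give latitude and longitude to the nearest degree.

≈ 49°N, 144°W

Write both endpoints as unit vectors p₁, p₂ with components (cos φ cos λ, cos φ sin λ, sin φ).
The central angle between the endpoints is δ = arccos(p₁·p₂) ≈ 1.590 rad (91.1°).
Interpolate at f = 1/2 with slerp weights a = sin((1−f)δ)/sin δ ≈ 0.714, b = sin(fδ)/sin δ ≈ 0.714.
p = a·p₁ + b·p₂ ≈ (-0.532, -0.390, 0.751); φ = arcsin(p_z) ≈ 48.69°, λ = atan2(p_y, p_x) ≈ -143.77°.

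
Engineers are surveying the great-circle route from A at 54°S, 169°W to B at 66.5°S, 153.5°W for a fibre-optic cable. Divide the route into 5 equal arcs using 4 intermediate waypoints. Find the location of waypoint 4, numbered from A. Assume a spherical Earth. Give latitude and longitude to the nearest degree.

Write both endpoints as unit vectors p₁, p₂ with components (cos φ cos λ, cos φ sin λ, sin φ).
The central angle between the endpoints is δ = arccos(p₁·p₂) ≈ 0.255 rad (14.6°).
Interpolate at f = 4/5 with slerp weights a = sin((1−f)δ)/sin δ ≈ 0.202, b = sin(fδ)/sin δ ≈ 0.803.
p = a·p₁ + b·p₂ ≈ (-0.403, -0.166, -0.900); φ = arcsin(p_z) ≈ -64.16°, λ = atan2(p_y, p_x) ≈ -157.68°.

≈ 64°S, 158°W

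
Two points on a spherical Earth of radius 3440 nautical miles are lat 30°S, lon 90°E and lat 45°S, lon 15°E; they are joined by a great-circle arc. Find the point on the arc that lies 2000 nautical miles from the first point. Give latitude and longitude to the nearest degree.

From cos δ = sin φ₁ sin φ₂ + cos φ₁ cos φ₂ cos Δλ, the central angle is δ ≈ 1.033 rad (59.2°). The total great-circle distance is δ·R ≈ 1.033 × 3440 ≈ 3554 nmi, so the target fraction is f = 2000/3554 ≈ 0.563.
Interpolate at f ≈ 0.563 with slerp weights a = sin((1−f)δ)/sin δ ≈ 0.508, b = sin(fδ)/sin δ ≈ 0.639.
p = a·p₁ + b·p₂ ≈ (0.437, 0.557, -0.706); φ = arcsin(p_z) ≈ -44.93°, λ = atan2(p_y, p_x) ≈ 51.91°.

≈ lat 45°S, lon 52°E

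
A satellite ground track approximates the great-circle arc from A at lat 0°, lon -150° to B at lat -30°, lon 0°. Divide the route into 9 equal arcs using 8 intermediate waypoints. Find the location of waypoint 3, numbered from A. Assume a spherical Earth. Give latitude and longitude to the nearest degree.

Write both endpoints as unit vectors p₁, p₂ with components (cos φ cos λ, cos φ sin λ, sin φ).
The central angle between the endpoints is δ = arccos(p₁·p₂) ≈ 2.419 rad (138.6°).
Interpolate at f = 3/9 with slerp weights a = sin((1−f)δ)/sin δ ≈ 1.511, b = sin(fδ)/sin δ ≈ 1.091.
p = a·p₁ + b·p₂ ≈ (-0.363, -0.755, -0.546); φ = arcsin(p_z) ≈ -33.06°, λ = atan2(p_y, p_x) ≈ -115.68°.

≈ lat -33°, lon -116°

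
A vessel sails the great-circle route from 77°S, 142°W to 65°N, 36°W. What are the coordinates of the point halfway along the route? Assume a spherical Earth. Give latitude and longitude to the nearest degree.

Convert each endpoint to a unit vector on the sphere (x = cos φ cos λ, y = cos φ sin λ, z = sin φ).
The central angle between the endpoints is δ = arccos(p₁·p₂) ≈ 2.712 rad (155.4°).
Interpolate at f = 1/2 with slerp weights a = sin((1−f)δ)/sin δ ≈ 2.348, b = sin(fδ)/sin δ ≈ 2.348.
p = a·p₁ + b·p₂ ≈ (0.387, -0.908, -0.160); φ = arcsin(p_z) ≈ -9.19°, λ = atan2(p_y, p_x) ≈ -66.95°.

≈ 9°S, 67°W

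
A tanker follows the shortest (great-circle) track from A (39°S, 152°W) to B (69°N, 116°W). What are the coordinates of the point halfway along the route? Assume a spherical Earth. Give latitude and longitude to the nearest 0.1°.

From cos δ = sin φ₁ sin φ₂ + cos φ₁ cos φ₂ cos Δλ, the central angle is δ ≈ 1.941 rad (111.2°).
Interpolate at f = 1/2 with slerp weights a = sin((1−f)δ)/sin δ ≈ 0.885, b = sin(fδ)/sin δ ≈ 0.885.
p = a·p₁ + b·p₂ ≈ (-0.747, -0.608, 0.269); φ = arcsin(p_z) ≈ 15.63°, λ = atan2(p_y, p_x) ≈ -140.83°.

≈ (15.6°N, 140.8°W)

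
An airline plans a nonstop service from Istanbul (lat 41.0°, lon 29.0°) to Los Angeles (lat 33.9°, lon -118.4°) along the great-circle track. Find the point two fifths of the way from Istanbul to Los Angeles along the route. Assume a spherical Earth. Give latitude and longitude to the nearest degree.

The haversine formula gives a central angle δ ≈ 1.733 rad (99.3°) between the endpoints.
Interpolate at f = 2/5 with slerp weights a = sin((1−f)δ)/sin δ ≈ 0.874, b = sin(fδ)/sin δ ≈ 0.648.
p = a·p₁ + b·p₂ ≈ (0.321, -0.153, 0.935); φ = arcsin(p_z) ≈ 69.16°, λ = atan2(p_y, p_x) ≈ -25.48°.

≈ lat 69°, lon -25°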